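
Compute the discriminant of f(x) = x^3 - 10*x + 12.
Δ = 112

For a depressed cubic x^3 + p x + q the discriminant is Δ = -4 p^3 - 27 q^2 = -4*(-10)^3 - 27*(12)^2 = 4000 - 3888 = 112.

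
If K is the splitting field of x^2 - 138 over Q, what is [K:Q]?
[K:Q] = 2

The polynomial x^2 - 138 is irreducible over Q since 138 is not a perfect square. Its splitting field is Q(sqrt(138)), which has degree 2 over Q.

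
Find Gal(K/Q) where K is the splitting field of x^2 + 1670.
Gal(K/Q) = Z/2Z (cyclic of order 2)

x^2 + 1670 is irreducible over Q since -1670 is not a rational square. The splitting field Q(sqrt(-1670)) has degree 2 over Q, and its unique nontrivial automorphism is sqrt(-1670) ↦ -sqrt(-1670). Hence Gal(Q(sqrt(-1670))/Q) = Z/2Z.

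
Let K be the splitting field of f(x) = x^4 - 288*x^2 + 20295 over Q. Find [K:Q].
[K:Q] = 4

f factors as (x^2 - 123)(x^2 - 165); the splitting field is K = Q(sqrt(123), sqrt(165)). Since 123, 165, and 20295 are all non-squares in Q, the three subfields Q(sqrt(123)), Q(sqrt(165)), Q(sqrt(20295)) are distinct degree-2 extensions, so [K:Q] = 4 (Klein four Galois group).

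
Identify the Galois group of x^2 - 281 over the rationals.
Gal(K/Q) = Z/2Z (cyclic of order 2)

x^2 - 281 is irreducible over Q since 281 is not a rational square. The splitting field Q(sqrt(281)) has degree 2 over Q, and its unique nontrivial automorphism is sqrt(281) ↦ -sqrt(281). Hence Gal(Q(sqrt(281))/Q) = Z/2Z.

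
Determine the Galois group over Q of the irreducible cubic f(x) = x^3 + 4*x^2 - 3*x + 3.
Gal(K/Q) = S_3 (symmetric group of order 6)

Compute the discriminant of x^3 + (4)*x^2 + (-3)*x + (3): Δ = -1407. Since Δ is not a rational square, the Galois group is not contained in A_3; it must be the full S_3 (irreducibility of the cubic rules out anything smaller).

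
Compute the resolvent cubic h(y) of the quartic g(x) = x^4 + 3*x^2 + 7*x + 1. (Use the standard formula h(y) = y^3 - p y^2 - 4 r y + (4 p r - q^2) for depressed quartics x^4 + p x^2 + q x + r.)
h(y) = y^3 - 3*y^2 - 4*y - 37

Identify coefficients: p = 3, q = 7, r = 1.
Plug into h(y) = y^3 - p y^2 - 4 r y + (4 p r - q^2):
  h(y) = y^3 - (3) y^2 - 4*(1) y + (4*(3)*(1) - (7)^2)
       = y^3 + (-3) y^2 + (-4) y + (-37).
Simplifying: h(y) = y^3 - 3*y^2 - 4*y - 37.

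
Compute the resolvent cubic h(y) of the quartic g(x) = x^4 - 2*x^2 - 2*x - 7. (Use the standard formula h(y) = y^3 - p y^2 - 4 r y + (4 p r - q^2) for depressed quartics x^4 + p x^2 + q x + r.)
h(y) = y^3 + 2*y^2 + 28*y + 52

Identify coefficients: p = -2, q = -2, r = -7.
Plug into h(y) = y^3 - p y^2 - 4 r y + (4 p r - q^2):
  h(y) = y^3 - (-2) y^2 - 4*(-7) y + (4*(-2)*(-7) - (-2)^2)
       = y^3 + (2) y^2 + (28) y + (52).
Simplifying: h(y) = y^3 + 2*y^2 + 28*y + 52.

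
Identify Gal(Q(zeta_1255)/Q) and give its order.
|Gal(Q(zeta_1255)/Q)| = phi(1255) = 1000; group ≅ (Z/1255Z)^* ≅ Z/4Z × Z/250Z

The n-th cyclotomic polynomial Φ_1255(x) is the minimal polynomial of zeta_1255 over Q and has degree phi(1255) = 1000. So Q(zeta_1255) is a degree-1000 Galois extension with Galois group (Z/1255Z)^*. By CRT, (Z/1255Z)^* ≅ (Z/5Z)^* × (Z/251Z)^*. Each prime-power unit group is (Z/5Z)^* ≅ Z/4Z; (Z/251Z)^* ≅ Z/250Z. Hence Gal(Q(zeta_1255)/Q) ≅ Z/4Z × Z/250Z.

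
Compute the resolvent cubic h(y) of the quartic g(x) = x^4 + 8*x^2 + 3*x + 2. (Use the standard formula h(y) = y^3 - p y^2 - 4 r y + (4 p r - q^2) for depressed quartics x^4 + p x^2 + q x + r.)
h(y) = y^3 - 8*y^2 - 8*y + 55

Identify coefficients: p = 8, q = 3, r = 2.
Plug into h(y) = y^3 - p y^2 - 4 r y + (4 p r - q^2):
  h(y) = y^3 - (8) y^2 - 4*(2) y + (4*(8)*(2) - (3)^2)
       = y^3 + (-8) y^2 + (-8) y + (55).
Simplifying: h(y) = y^3 - 8*y^2 - 8*y + 55.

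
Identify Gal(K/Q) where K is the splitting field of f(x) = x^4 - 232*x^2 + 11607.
Gal(K/Q) = V_4 (Klein four-group, Z/2Z × Z/2Z)

f factors as (x^2 - 73)(x^2 - 159), so the splitting field is K = Q(sqrt(73), sqrt(159)). The elements 73, 159, 11607 are all non-squares in Q, so sqrt(73) and sqrt(159) generate independent quadratic extensions. Thus [K:Q] = 4 and Gal(K/Q) is generated by the two order-2 automorphisms sqrt(73) ↦ -sqrt(73) and sqrt(159) ↦ -sqrt(159), giving V_4.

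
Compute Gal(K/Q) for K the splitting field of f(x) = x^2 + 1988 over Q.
Gal(K/Q) = Z/2Z (cyclic of order 2)

x^2 + 1988 is irreducible over Q since -1988 is not a rational square. The splitting field Q(sqrt(-1988)) has degree 2 over Q, and its unique nontrivial automorphism is sqrt(-1988) ↦ -sqrt(-1988). Hence Gal(Q(sqrt(-1988))/Q) = Z/2Z.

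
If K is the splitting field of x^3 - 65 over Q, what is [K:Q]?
[K:Q] = 6

x^3 - 65 has one real root r = 65^(1/3) and two complex roots r*zeta_3, r*zeta_3^2 where zeta_3 = e^(2*pi*i/3). The splitting field is Q(r, zeta_3). [Q(r):Q] = 3 and [Q(zeta_3):Q] = 2 with gcd = 1, so [Q(r, zeta_3):Q] = 3 * 2 = 6.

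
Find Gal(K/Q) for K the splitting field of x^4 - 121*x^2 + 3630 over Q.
Gal(K/Q) = V_4 (Klein four-group, Z/2Z × Z/2Z)

f factors as (x^2 - 55)(x^2 - 66), so the splitting field is K = Q(sqrt(55), sqrt(66)). The elements 55, 66, 3630 are all non-squares in Q, so sqrt(55) and sqrt(66) generate independent quadratic extensions. Thus [K:Q] = 4 and Gal(K/Q) is generated by the two order-2 automorphisms sqrt(55) ↦ -sqrt(55) and sqrt(66) ↦ -sqrt(66), giving V_4.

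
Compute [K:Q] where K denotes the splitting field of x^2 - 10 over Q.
[K:Q] = 2

The discriminant of x^2 + (0)*x + (-10) is b^2 - 4c = 0 - (-40) = 40. Since 40 is not a perfect square in Q, the polynomial is irreducible over Q. Its two roots generate a degree-2 extension, so [K:Q] = 2.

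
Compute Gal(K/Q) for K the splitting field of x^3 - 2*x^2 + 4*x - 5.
Gal(K/Q) = S_3 (symmetric group of order 6)

Compute the discriminant of x^3 + (-2)*x^2 + (4)*x + (-5): Δ = -307. Since Δ is not a rational square, the Galois group is not contained in A_3; it must be the full S_3 (irreducibility of the cubic rules out anything smaller).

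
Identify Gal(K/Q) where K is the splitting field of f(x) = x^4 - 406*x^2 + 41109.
Gal(K/Q) = V_4 (Klein four-group, Z/2Z × Z/2Z)

f factors as (x^2 - 193)(x^2 - 213), so the splitting field is K = Q(sqrt(193), sqrt(213)). The elements 193, 213, 41109 are all non-squares in Q, so sqrt(193) and sqrt(213) generate independent quadratic extensions. Thus [K:Q] = 4 and Gal(K/Q) is generated by the two order-2 automorphisms sqrt(193) ↦ -sqrt(193) and sqrt(213) ↦ -sqrt(213), giving V_4.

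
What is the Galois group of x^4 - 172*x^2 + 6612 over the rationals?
Gal(K/Q) = V_4 (Klein four-group, Z/2Z × Z/2Z)

f factors as (x^2 - 58)(x^2 - 114), so the splitting field is K = Q(sqrt(58), sqrt(114)). The elements 58, 114, 6612 are all non-squares in Q, so sqrt(58) and sqrt(114) generate independent quadratic extensions. Thus [K:Q] = 4 and Gal(K/Q) is generated by the two order-2 automorphisms sqrt(58) ↦ -sqrt(58) and sqrt(114) ↦ -sqrt(114), giving V_4.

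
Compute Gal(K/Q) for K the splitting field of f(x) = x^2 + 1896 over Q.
Gal(K/Q) = Z/2Z (cyclic of order 2)

x^2 + 1896 is irreducible over Q since -1896 is not a rational square. The splitting field Q(sqrt(-1896)) has degree 2 over Q, and its unique nontrivial automorphism is sqrt(-1896) ↦ -sqrt(-1896). Hence Gal(Q(sqrt(-1896))/Q) = Z/2Z.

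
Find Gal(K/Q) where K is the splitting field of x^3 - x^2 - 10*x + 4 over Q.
Gal(K/Q) = S_3 (symmetric group of order 6)

Compute the discriminant of x^3 + (-1)*x^2 + (-10)*x + (4): Δ = 4404. Since Δ is not a rational square, the Galois group is not contained in A_3; it must be the full S_3 (irreducibility of the cubic rules out anything smaller).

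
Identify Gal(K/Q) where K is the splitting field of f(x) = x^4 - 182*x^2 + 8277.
Gal(K/Q) = V_4 (Klein four-group, Z/2Z × Z/2Z)

f factors as (x^2 - 89)(x^2 - 93), so the splitting field is K = Q(sqrt(89), sqrt(93)). The elements 89, 93, 8277 are all non-squares in Q, so sqrt(89) and sqrt(93) generate independent quadratic extensions. Thus [K:Q] = 4 and Gal(K/Q) is generated by the two order-2 automorphisms sqrt(89) ↦ -sqrt(89) and sqrt(93) ↦ -sqrt(93), giving V_4.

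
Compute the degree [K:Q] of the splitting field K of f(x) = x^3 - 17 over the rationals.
[K:Q] = 6

x^3 - 17 has one real root r = 17^(1/3) and two complex roots r*zeta_3, r*zeta_3^2 where zeta_3 = e^(2*pi*i/3). The splitting field is Q(r, zeta_3). [Q(r):Q] = 3 and [Q(zeta_3):Q] = 2 with gcd = 1, so [Q(r, zeta_3):Q] = 3 * 2 = 6.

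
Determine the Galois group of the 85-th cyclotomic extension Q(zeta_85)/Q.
|Gal(Q(zeta_85)/Q)| = phi(85) = 64; group ≅ (Z/85Z)^* ≅ Z/4Z × Z/16Z

The n-th cyclotomic polynomial Φ_85(x) is the minimal polynomial of zeta_85 over Q and has degree phi(85) = 64. So Q(zeta_85) is a degree-64 Galois extension with Galois group (Z/85Z)^*. By CRT, (Z/85Z)^* ≅ (Z/5Z)^* × (Z/17Z)^*. Each prime-power unit group is (Z/5Z)^* ≅ Z/4Z; (Z/17Z)^* ≅ Z/16Z. Hence Gal(Q(zeta_85)/Q) ≅ Z/4Z × Z/16Z.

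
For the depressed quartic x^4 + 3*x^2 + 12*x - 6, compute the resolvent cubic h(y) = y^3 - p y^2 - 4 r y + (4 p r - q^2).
h(y) = y^3 - 3*y^2 + 24*y - 216

Identify coefficients: p = 3, q = 12, r = -6.
Plug into h(y) = y^3 - p y^2 - 4 r y + (4 p r - q^2):
  h(y) = y^3 - (3) y^2 - 4*(-6) y + (4*(3)*(-6) - (12)^2)
       = y^3 + (-3) y^2 + (24) y + (-216).
Simplifying: h(y) = y^3 - 3*y^2 + 24*y - 216.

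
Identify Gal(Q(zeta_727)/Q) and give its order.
|Gal(Q(zeta_727)/Q)| = phi(727) = 726; group ≅ (Z/727Z)^* ≅ Z/726Z

The n-th cyclotomic polynomial Φ_727(x) is the minimal polynomial of zeta_727 over Q and has degree phi(727) = 726. So Q(zeta_727) is a degree-726 Galois extension with Galois group (Z/727Z)^*. (Z/727Z)^* is cyclic since 727 is an odd prime power (or 4). Hence Gal(Q(zeta_727)/Q) ≅ Z/726Z.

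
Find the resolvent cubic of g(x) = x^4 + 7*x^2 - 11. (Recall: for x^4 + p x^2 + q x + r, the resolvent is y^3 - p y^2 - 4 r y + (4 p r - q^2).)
h(y) = y^3 - 7*y^2 + 44*y - 308

Identify coefficients: p = 7, q = 0, r = -11.
Plug into h(y) = y^3 - p y^2 - 4 r y + (4 p r - q^2):
  h(y) = y^3 - (7) y^2 - 4*(-11) y + (4*(7)*(-11) - (0)^2)
       = y^3 + (-7) y^2 + (44) y + (-308).
Simplifying: h(y) = y^3 - 7*y^2 + 44*y - 308.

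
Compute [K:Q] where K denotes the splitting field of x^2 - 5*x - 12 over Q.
[K:Q] = 2

The discriminant of x^2 + (-5)*x + (-12) is b^2 - 4c = 25 - (-48) = 73. Since 73 is not a perfect square in Q, the polynomial is irreducible over Q. Its two roots generate a degree-2 extension, so [K:Q] = 2.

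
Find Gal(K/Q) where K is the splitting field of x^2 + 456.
Gal(K/Q) = Z/2Z (cyclic of order 2)

x^2 + 456 is irreducible over Q since -456 is not a rational square. The splitting field Q(sqrt(-456)) has degree 2 over Q, and its unique nontrivial automorphism is sqrt(-456) ↦ -sqrt(-456). Hence Gal(Q(sqrt(-456))/Q) = Z/2Z.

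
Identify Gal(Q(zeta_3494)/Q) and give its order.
|Gal(Q(zeta_3494)/Q)| = phi(3494) = 1746; group ≅ (Z/3494Z)^* ≅ Z/1746Z

The n-th cyclotomic polynomial Φ_3494(x) is the minimal polynomial of zeta_3494 over Q and has degree phi(3494) = 1746. So Q(zeta_3494) is a degree-1746 Galois extension with Galois group (Z/3494Z)^*. By CRT, (Z/3494Z)^* ≅ (Z/2Z)^* × (Z/1747Z)^*. Each prime-power unit group is (Z/2Z)^* ≅ trivial group (order 1); (Z/1747Z)^* ≅ Z/1746Z. Hence Gal(Q(zeta_3494)/Q) ≅ Z/1746Z.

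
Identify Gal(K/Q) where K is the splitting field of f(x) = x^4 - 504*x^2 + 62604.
Gal(K/Q) = V_4 (Klein four-group, Z/2Z × Z/2Z)

f factors as (x^2 - 222)(x^2 - 282), so the splitting field is K = Q(sqrt(222), sqrt(282)). The elements 222, 282, 62604 are all non-squares in Q, so sqrt(222) and sqrt(282) generate independent quadratic extensions. Thus [K:Q] = 4 and Gal(K/Q) is generated by the two order-2 automorphisms sqrt(222) ↦ -sqrt(222) and sqrt(282) ↦ -sqrt(282), giving V_4.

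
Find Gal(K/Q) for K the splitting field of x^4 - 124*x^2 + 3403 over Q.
Gal(K/Q) = V_4 (Klein four-group, Z/2Z × Z/2Z)

f factors as (x^2 - 41)(x^2 - 83), so the splitting field is K = Q(sqrt(41), sqrt(83)). The elements 41, 83, 3403 are all non-squares in Q, so sqrt(41) and sqrt(83) generate independent quadratic extensions. Thus [K:Q] = 4 and Gal(K/Q) is generated by the two order-2 automorphisms sqrt(41) ↦ -sqrt(41) and sqrt(83) ↦ -sqrt(83), giving V_4.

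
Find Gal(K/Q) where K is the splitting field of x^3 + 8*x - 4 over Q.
Gal(K/Q) = S_3 (symmetric group of order 6)

Compute the discriminant of x^3 + (0)*x^2 + (8)*x + (-4): Δ = -2480. Since Δ is not a rational square, the Galois group is not contained in A_3; it must be the full S_3 (irreducibility of the cubic rules out anything smaller).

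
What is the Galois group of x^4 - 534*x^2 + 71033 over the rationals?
Gal(K/Q) = V_4 (Klein four-group, Z/2Z × Z/2Z)

f factors as (x^2 - 251)(x^2 - 283), so the splitting field is K = Q(sqrt(251), sqrt(283)). The elements 251, 283, 71033 are all non-squares in Q, so sqrt(251) and sqrt(283) generate independent quadratic extensions. Thus [K:Q] = 4 and Gal(K/Q) is generated by the two order-2 automorphisms sqrt(251) ↦ -sqrt(251) and sqrt(283) ↦ -sqrt(283), giving V_4.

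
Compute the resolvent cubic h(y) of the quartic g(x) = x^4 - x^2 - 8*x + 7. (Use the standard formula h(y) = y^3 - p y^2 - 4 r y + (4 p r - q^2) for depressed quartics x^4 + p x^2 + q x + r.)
h(y) = y^3 + y^2 - 28*y - 92

Identify coefficients: p = -1, q = -8, r = 7.
Plug into h(y) = y^3 - p y^2 - 4 r y + (4 p r - q^2):
  h(y) = y^3 - (-1) y^2 - 4*(7) y + (4*(-1)*(7) - (-8)^2)
       = y^3 + (1) y^2 + (-28) y + (-92).
Simplifying: h(y) = y^3 + y^2 - 28*y - 92.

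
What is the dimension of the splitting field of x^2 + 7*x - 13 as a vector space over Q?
[K:Q] = 2

The discriminant of x^2 + (7)*x + (-13) is b^2 - 4c = 49 - (-52) = 101. Since 101 is not a perfect square in Q, the polynomial is irreducible over Q. Its two roots generate a degree-2 extension, so [K:Q] = 2.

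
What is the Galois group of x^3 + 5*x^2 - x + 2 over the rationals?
Gal(K/Q) = S_3 (symmetric group of order 6)

Compute the discriminant of x^3 + (5)*x^2 + (-1)*x + (2): Δ = -1259. Since Δ is not a rational square, the Galois group is not contained in A_3; it must be the full S_3 (irreducibility of the cubic rules out anything smaller).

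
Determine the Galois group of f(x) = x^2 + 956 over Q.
Gal(K/Q) = Z/2Z (cyclic of order 2)

x^2 + 956 is irreducible over Q since -956 is not a rational square. The splitting field Q(sqrt(-956)) has degree 2 over Q, and its unique nontrivial automorphism is sqrt(-956) ↦ -sqrt(-956). Hence Gal(Q(sqrt(-956))/Q) = Z/2Z.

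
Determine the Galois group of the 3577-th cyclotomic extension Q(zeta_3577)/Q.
|Gal(Q(zeta_3577)/Q)| = phi(3577) = 3024; group ≅ (Z/3577Z)^* ≅ Z/42Z × Z/72Z

The n-th cyclotomic polynomial Φ_3577(x) is the minimal polynomial of zeta_3577 over Q and has degree phi(3577) = 3024. So Q(zeta_3577) is a degree-3024 Galois extension with Galois group (Z/3577Z)^*. By CRT, (Z/3577Z)^* ≅ (Z/49Z)^* × (Z/73Z)^*. Each prime-power unit group is (Z/49Z)^* ≅ Z/42Z; (Z/73Z)^* ≅ Z/72Z. Hence Gal(Q(zeta_3577)/Q) ≅ Z/42Z × Z/72Z.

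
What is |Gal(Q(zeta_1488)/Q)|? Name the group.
|Gal(Q(zeta_1488)/Q)| = phi(1488) = 480; group ≅ (Z/1488Z)^* ≅ Z/2Z × Z/2Z × Z/4Z × Z/30Z

The n-th cyclotomic polynomial Φ_1488(x) is the minimal polynomial of zeta_1488 over Q and has degree phi(1488) = 480. So Q(zeta_1488) is a degree-480 Galois extension with Galois group (Z/1488Z)^*. By CRT, (Z/1488Z)^* ≅ (Z/16Z)^* × (Z/3Z)^* × (Z/31Z)^*. Each prime-power unit group is (Z/16Z)^* ≅ Z/2Z × Z/4Z; (Z/3Z)^* ≅ Z/2Z; (Z/31Z)^* ≅ Z/30Z. Hence Gal(Q(zeta_1488)/Q) ≅ Z/2Z × Z/2Z × Z/4Z × Z/30Z.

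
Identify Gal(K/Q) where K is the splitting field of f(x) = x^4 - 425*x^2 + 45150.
Gal(K/Q) = V_4 (Klein four-group, Z/2Z × Z/2Z)

f factors as (x^2 - 210)(x^2 - 215), so the splitting field is K = Q(sqrt(210), sqrt(215)). The elements 210, 215, 45150 are all non-squares in Q, so sqrt(210) and sqrt(215) generate independent quadratic extensions. Thus [K:Q] = 4 and Gal(K/Q) is generated by the two order-2 automorphisms sqrt(210) ↦ -sqrt(210) and sqrt(215) ↦ -sqrt(215), giving V_4.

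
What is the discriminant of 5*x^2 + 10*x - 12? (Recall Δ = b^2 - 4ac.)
Δ = 340

For a quadratic a x^2 + b x + c the discriminant is Δ = b^2 - 4ac = (10)^2 - 4*(5)*(-12) = 100 - (-240) = 340.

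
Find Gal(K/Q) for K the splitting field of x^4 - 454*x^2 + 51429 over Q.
Gal(K/Q) = V_4 (Klein four-group, Z/2Z × Z/2Z)

f factors as (x^2 - 237)(x^2 - 217), so the splitting field is K = Q(sqrt(237), sqrt(217)). The elements 237, 217, 51429 are all non-squares in Q, so sqrt(237) and sqrt(217) generate independent quadratic extensions. Thus [K:Q] = 4 and Gal(K/Q) is generated by the two order-2 automorphisms sqrt(237) ↦ -sqrt(237) and sqrt(217) ↦ -sqrt(217), giving V_4.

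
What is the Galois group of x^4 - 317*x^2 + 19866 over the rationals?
Gal(K/Q) = V_4 (Klein four-group, Z/2Z × Z/2Z)

f factors as (x^2 - 86)(x^2 - 231), so the splitting field is K = Q(sqrt(86), sqrt(231)). The elements 86, 231, 19866 are all non-squares in Q, so sqrt(86) and sqrt(231) generate independent quadratic extensions. Thus [K:Q] = 4 and Gal(K/Q) is generated by the two order-2 automorphisms sqrt(86) ↦ -sqrt(86) and sqrt(231) ↦ -sqrt(231), giving V_4.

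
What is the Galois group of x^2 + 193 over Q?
Gal(K/Q) = Z/2Z (cyclic of order 2)

x^2 + 193 is irreducible over Q since -193 is not a rational square. The splitting field Q(sqrt(-193)) has degree 2 over Q, and its unique nontrivial automorphism is sqrt(-193) ↦ -sqrt(-193). Hence Gal(Q(sqrt(-193))/Q) = Z/2Z.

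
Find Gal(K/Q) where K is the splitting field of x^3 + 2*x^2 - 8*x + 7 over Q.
Gal(K/Q) = S_3 (symmetric group of order 6)

Compute the discriminant of x^3 + (2)*x^2 + (-8)*x + (7): Δ = -1259. Since Δ is not a rational square, the Galois group is not contained in A_3; it must be the full S_3 (irreducibility of the cubic rules out anything smaller).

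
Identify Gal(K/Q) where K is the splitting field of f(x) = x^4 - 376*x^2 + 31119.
Gal(K/Q) = V_4 (Klein four-group, Z/2Z × Z/2Z)

f factors as (x^2 - 253)(x^2 - 123), so the splitting field is K = Q(sqrt(253), sqrt(123)). The elements 253, 123, 31119 are all non-squares in Q, so sqrt(253) and sqrt(123) generate independent quadratic extensions. Thus [K:Q] = 4 and Gal(K/Q) is generated by the two order-2 automorphisms sqrt(253) ↦ -sqrt(253) and sqrt(123) ↦ -sqrt(123), giving V_4.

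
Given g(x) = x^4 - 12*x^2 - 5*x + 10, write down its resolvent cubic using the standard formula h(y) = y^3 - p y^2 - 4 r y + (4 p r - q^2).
h(y) = y^3 + 12*y^2 - 40*y - 505

Identify coefficients: p = -12, q = -5, r = 10.
Plug into h(y) = y^3 - p y^2 - 4 r y + (4 p r - q^2):
  h(y) = y^3 - (-12) y^2 - 4*(10) y + (4*(-12)*(10) - (-5)^2)
       = y^3 + (12) y^2 + (-40) y + (-505).
Simplifying: h(y) = y^3 + 12*y^2 - 40*y - 505.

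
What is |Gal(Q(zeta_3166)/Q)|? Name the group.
|Gal(Q(zeta_3166)/Q)| = phi(3166) = 1582; group ≅ (Z/3166Z)^* ≅ Z/1582Z

The n-th cyclotomic polynomial Φ_3166(x) is the minimal polynomial of zeta_3166 over Q and has degree phi(3166) = 1582. So Q(zeta_3166) is a degree-1582 Galois extension with Galois group (Z/3166Z)^*. By CRT, (Z/3166Z)^* ≅ (Z/2Z)^* × (Z/1583Z)^*. Each prime-power unit group is (Z/2Z)^* ≅ trivial group (order 1); (Z/1583Z)^* ≅ Z/1582Z. Hence Gal(Q(zeta_3166)/Q) ≅ Z/1582Z.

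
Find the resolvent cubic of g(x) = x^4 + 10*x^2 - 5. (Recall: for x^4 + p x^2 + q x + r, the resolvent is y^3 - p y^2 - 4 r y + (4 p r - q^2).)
h(y) = y^3 - 10*y^2 + 20*y - 200

Identify coefficients: p = 10, q = 0, r = -5.
Plug into h(y) = y^3 - p y^2 - 4 r y + (4 p r - q^2):
  h(y) = y^3 - (10) y^2 - 4*(-5) y + (4*(10)*(-5) - (0)^2)
       = y^3 + (-10) y^2 + (20) y + (-200).
Simplifying: h(y) = y^3 - 10*y^2 + 20*y - 200.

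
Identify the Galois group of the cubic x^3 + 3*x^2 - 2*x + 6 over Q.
Gal(K/Q) = S_3 (symmetric group of order 6)

Compute the discriminant of x^3 + (3)*x^2 + (-2)*x + (6): Δ = -2200. Since Δ is not a rational square, the Galois group is not contained in A_3; it must be the full S_3 (irreducibility of the cubic rules out anything smaller).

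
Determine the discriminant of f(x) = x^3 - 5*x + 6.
Δ = -472

For a depressed cubic x^3 + p x + q the discriminant is Δ = -4 p^3 - 27 q^2 = -4*(-5)^3 - 27*(6)^2 = 500 - 972 = -472.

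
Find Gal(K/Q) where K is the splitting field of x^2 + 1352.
Gal(K/Q) = Z/2Z (cyclic of order 2)

x^2 + 1352 is irreducible over Q since -1352 is not a rational square. The splitting field Q(sqrt(-1352)) has degree 2 over Q, and its unique nontrivial automorphism is sqrt(-1352) ↦ -sqrt(-1352). Hence Gal(Q(sqrt(-1352))/Q) = Z/2Z.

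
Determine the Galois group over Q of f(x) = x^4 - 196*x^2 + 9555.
Gal(K/Q) = V_4 (Klein four-group, Z/2Z × Z/2Z)

f factors as (x^2 - 105)(x^2 - 91), so the splitting field is K = Q(sqrt(105), sqrt(91)). The elements 105, 91, 9555 are all non-squares in Q, so sqrt(105) and sqrt(91) generate independent quadratic extensions. Thus [K:Q] = 4 and Gal(K/Q) is generated by the two order-2 automorphisms sqrt(105) ↦ -sqrt(105) and sqrt(91) ↦ -sqrt(91), giving V_4.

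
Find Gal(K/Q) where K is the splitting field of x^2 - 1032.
Gal(K/Q) = Z/2Z (cyclic of order 2)

x^2 - 1032 is irreducible over Q since 1032 is not a rational square. The splitting field Q(sqrt(1032)) has degree 2 over Q, and its unique nontrivial automorphism is sqrt(1032) ↦ -sqrt(1032). Hence Gal(Q(sqrt(1032))/Q) = Z/2Z.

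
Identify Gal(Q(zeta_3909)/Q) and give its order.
|Gal(Q(zeta_3909)/Q)| = phi(3909) = 2604; group ≅ (Z/3909Z)^* ≅ Z/2Z × Z/1302Z

The n-th cyclotomic polynomial Φ_3909(x) is the minimal polynomial of zeta_3909 over Q and has degree phi(3909) = 2604. So Q(zeta_3909) is a degree-2604 Galois extension with Galois group (Z/3909Z)^*. By CRT, (Z/3909Z)^* ≅ (Z/3Z)^* × (Z/1303Z)^*. Each prime-power unit group is (Z/3Z)^* ≅ Z/2Z; (Z/1303Z)^* ≅ Z/1302Z. Hence Gal(Q(zeta_3909)/Q) ≅ Z/2Z × Z/1302Z.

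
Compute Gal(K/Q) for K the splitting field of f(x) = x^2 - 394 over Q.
Gal(K/Q) = Z/2Z (cyclic of order 2)

x^2 - 394 is irreducible over Q since 394 is not a rational square. The splitting field Q(sqrt(394)) has degree 2 over Q, and its unique nontrivial automorphism is sqrt(394) ↦ -sqrt(394). Hence Gal(Q(sqrt(394))/Q) = Z/2Z.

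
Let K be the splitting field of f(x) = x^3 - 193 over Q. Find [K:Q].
[K:Q] = 6

x^3 - 193 has one real root r = 193^(1/3) and two complex roots r*zeta_3, r*zeta_3^2 where zeta_3 = e^(2*pi*i/3). The splitting field is Q(r, zeta_3). [Q(r):Q] = 3 and [Q(zeta_3):Q] = 2 with gcd = 1, so [Q(r, zeta_3):Q] = 3 * 2 = 6.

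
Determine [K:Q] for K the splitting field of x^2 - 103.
[K:Q] = 2

The polynomial x^2 - 103 is irreducible over Q since 103 is not a perfect square. Its splitting field is Q(sqrt(103)), which has degree 2 over Q.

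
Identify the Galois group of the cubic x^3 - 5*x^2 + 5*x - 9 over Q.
Gal(K/Q) = S_3 (symmetric group of order 6)

Compute the discriminant of x^3 + (-5)*x^2 + (5)*x + (-9): Δ = -2512. Since Δ is not a rational square, the Galois group is not contained in A_3; it must be the full S_3 (irreducibility of the cubic rules out anything smaller).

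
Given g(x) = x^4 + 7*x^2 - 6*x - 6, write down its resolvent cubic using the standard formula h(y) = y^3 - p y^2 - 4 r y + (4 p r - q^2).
h(y) = y^3 - 7*y^2 + 24*y - 204

Identify coefficients: p = 7, q = -6, r = -6.
Plug into h(y) = y^3 - p y^2 - 4 r y + (4 p r - q^2):
  h(y) = y^3 - (7) y^2 - 4*(-6) y + (4*(7)*(-6) - (-6)^2)
       = y^3 + (-7) y^2 + (24) y + (-204).
Simplifying: h(y) = y^3 - 7*y^2 + 24*y - 204.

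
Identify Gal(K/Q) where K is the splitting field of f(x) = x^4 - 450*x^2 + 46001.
Gal(K/Q) = V_4 (Klein four-group, Z/2Z × Z/2Z)

f factors as (x^2 - 293)(x^2 - 157), so the splitting field is K = Q(sqrt(293), sqrt(157)). The elements 293, 157, 46001 are all non-squares in Q, so sqrt(293) and sqrt(157) generate independent quadratic extensions. Thus [K:Q] = 4 and Gal(K/Q) is generated by the two order-2 automorphisms sqrt(293) ↦ -sqrt(293) and sqrt(157) ↦ -sqrt(157), giving V_4.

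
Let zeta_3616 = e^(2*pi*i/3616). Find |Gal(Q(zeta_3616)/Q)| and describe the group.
|Gal(Q(zeta_3616)/Q)| = phi(3616) = 1792; group ≅ (Z/3616Z)^* ≅ Z/2Z × Z/8Z × Z/112Z

The n-th cyclotomic polynomial Φ_3616(x) is the minimal polynomial of zeta_3616 over Q and has degree phi(3616) = 1792. So Q(zeta_3616) is a degree-1792 Galois extension with Galois group (Z/3616Z)^*. By CRT, (Z/3616Z)^* ≅ (Z/32Z)^* × (Z/113Z)^*. Each prime-power unit group is (Z/32Z)^* ≅ Z/2Z × Z/8Z; (Z/113Z)^* ≅ Z/112Z. Hence Gal(Q(zeta_3616)/Q) ≅ Z/2Z × Z/8Z × Z/112Z.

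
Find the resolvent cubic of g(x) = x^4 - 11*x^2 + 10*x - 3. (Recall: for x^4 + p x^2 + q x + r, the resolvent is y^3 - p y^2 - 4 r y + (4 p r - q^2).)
h(y) = y^3 + 11*y^2 + 12*y + 32

Identify coefficients: p = -11, q = 10, r = -3.
Plug into h(y) = y^3 - p y^2 - 4 r y + (4 p r - q^2):
  h(y) = y^3 - (-11) y^2 - 4*(-3) y + (4*(-11)*(-3) - (10)^2)
       = y^3 + (11) y^2 + (12) y + (32).
Simplifying: h(y) = y^3 + 11*y^2 + 12*y + 32.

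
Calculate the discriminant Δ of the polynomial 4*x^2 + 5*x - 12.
Δ = 217

For a quadratic a x^2 + b x + c the discriminant is Δ = b^2 - 4ac = (5)^2 - 4*(4)*(-12) = 25 - (-192) = 217.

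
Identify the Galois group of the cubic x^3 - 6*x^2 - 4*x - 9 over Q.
Gal(K/Q) = S_3 (symmetric group of order 6)

Compute the discriminant of x^3 + (-6)*x^2 + (-4)*x + (-9): Δ = -13019. Since Δ is not a rational square, the Galois group is not contained in A_3; it must be the full S_3 (irreducibility of the cubic rules out anything smaller).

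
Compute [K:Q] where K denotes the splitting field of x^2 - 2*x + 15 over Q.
[K:Q] = 2

The discriminant of x^2 + (-2)*x + (15) is b^2 - 4c = 4 - (60) = -56. Since -56 is not a perfect square in Q, the polynomial is irreducible over Q. Its two roots generate a degree-2 extension, so [K:Q] = 2.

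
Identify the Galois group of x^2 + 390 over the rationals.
Gal(K/Q) = Z/2Z (cyclic of order 2)

x^2 + 390 is irreducible over Q since -390 is not a rational square. The splitting field Q(sqrt(-390)) has degree 2 over Q, and its unique nontrivial automorphism is sqrt(-390) ↦ -sqrt(-390). Hence Gal(Q(sqrt(-390))/Q) = Z/2Z.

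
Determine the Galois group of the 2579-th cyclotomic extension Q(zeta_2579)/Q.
|Gal(Q(zeta_2579)/Q)| = phi(2579) = 2578; group ≅ (Z/2579Z)^* ≅ Z/2578Z

The n-th cyclotomic polynomial Φ_2579(x) is the minimal polynomial of zeta_2579 over Q and has degree phi(2579) = 2578. So Q(zeta_2579) is a degree-2578 Galois extension with Galois group (Z/2579Z)^*. (Z/2579Z)^* is cyclic since 2579 is an odd prime power (or 4). Hence Gal(Q(zeta_2579)/Q) ≅ Z/2578Z.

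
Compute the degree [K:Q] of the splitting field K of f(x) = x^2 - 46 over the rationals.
[K:Q] = 2

The polynomial x^2 - 46 is irreducible over Q since 46 is not a perfect square. Its splitting field is Q(sqrt(46)), which has degree 2 over Q.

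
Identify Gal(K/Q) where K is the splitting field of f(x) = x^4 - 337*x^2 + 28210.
Gal(K/Q) = V_4 (Klein four-group, Z/2Z × Z/2Z)

f factors as (x^2 - 155)(x^2 - 182), so the splitting field is K = Q(sqrt(155), sqrt(182)). The elements 155, 182, 28210 are all non-squares in Q, so sqrt(155) and sqrt(182) generate independent quadratic extensions. Thus [K:Q] = 4 and Gal(K/Q) is generated by the two order-2 automorphisms sqrt(155) ↦ -sqrt(155) and sqrt(182) ↦ -sqrt(182), giving V_4.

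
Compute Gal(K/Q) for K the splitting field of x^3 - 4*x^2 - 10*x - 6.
Gal(K/Q) = S_3 (symmetric group of order 6)

Compute the discriminant of x^3 + (-4)*x^2 + (-10)*x + (-6): Δ = -1228. Since Δ is not a rational square, the Galois group is not contained in A_3; it must be the full S_3 (irreducibility of the cubic rules out anything smaller).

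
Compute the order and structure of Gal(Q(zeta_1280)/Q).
|Gal(Q(zeta_1280)/Q)| = phi(1280) = 512; group ≅ (Z/1280Z)^* ≅ Z/2Z × Z/4Z × Z/64Z

The n-th cyclotomic polynomial Φ_1280(x) is the minimal polynomial of zeta_1280 over Q and has degree phi(1280) = 512. So Q(zeta_1280) is a degree-512 Galois extension with Galois group (Z/1280Z)^*. By CRT, (Z/1280Z)^* ≅ (Z/256Z)^* × (Z/5Z)^*. Each prime-power unit group is (Z/256Z)^* ≅ Z/2Z × Z/64Z; (Z/5Z)^* ≅ Z/4Z. Hence Gal(Q(zeta_1280)/Q) ≅ Z/2Z × Z/4Z × Z/64Z.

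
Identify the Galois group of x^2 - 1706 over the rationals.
Gal(K/Q) = Z/2Z (cyclic of order 2)

x^2 - 1706 is irreducible over Q since 1706 is not a rational square. The splitting field Q(sqrt(1706)) has degree 2 over Q, and its unique nontrivial automorphism is sqrt(1706) ↦ -sqrt(1706). Hence Gal(Q(sqrt(1706))/Q) = Z/2Z.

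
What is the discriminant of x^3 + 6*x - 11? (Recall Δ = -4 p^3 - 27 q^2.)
Δ = -4131

For a depressed cubic x^3 + p x + q the discriminant is Δ = -4 p^3 - 27 q^2 = -4*(6)^3 - 27*(-11)^2 = -864 - 3267 = -4131.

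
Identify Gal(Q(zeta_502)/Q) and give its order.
|Gal(Q(zeta_502)/Q)| = phi(502) = 250; group ≅ (Z/502Z)^* ≅ Z/250Z

The n-th cyclotomic polynomial Φ_502(x) is the minimal polynomial of zeta_502 over Q and has degree phi(502) = 250. So Q(zeta_502) is a degree-250 Galois extension with Galois group (Z/502Z)^*. By CRT, (Z/502Z)^* ≅ (Z/2Z)^* × (Z/251Z)^*. Each prime-power unit group is (Z/2Z)^* ≅ trivial group (order 1); (Z/251Z)^* ≅ Z/250Z. Hence Gal(Q(zeta_502)/Q) ≅ Z/250Z.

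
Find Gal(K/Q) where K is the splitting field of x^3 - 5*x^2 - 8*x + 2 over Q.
Gal(K/Q) = S_3 (symmetric group of order 6)

Compute the discriminant of x^3 + (-5)*x^2 + (-8)*x + (2): Δ = 5980. Since Δ is not a rational square, the Galois group is not contained in A_3; it must be the full S_3 (irreducibility of the cubic rules out anything smaller).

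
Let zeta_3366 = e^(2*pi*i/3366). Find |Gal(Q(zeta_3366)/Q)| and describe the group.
|Gal(Q(zeta_3366)/Q)| = phi(3366) = 960; group ≅ (Z/3366Z)^* ≅ Z/6Z × Z/10Z × Z/16Z

The n-th cyclotomic polynomial Φ_3366(x) is the minimal polynomial of zeta_3366 over Q and has degree phi(3366) = 960. So Q(zeta_3366) is a degree-960 Galois extension with Galois group (Z/3366Z)^*. By CRT, (Z/3366Z)^* ≅ (Z/2Z)^* × (Z/9Z)^* × (Z/11Z)^* × (Z/17Z)^*. Each prime-power unit group is (Z/2Z)^* ≅ trivial group (order 1); (Z/9Z)^* ≅ Z/6Z; (Z/11Z)^* ≅ Z/10Z; (Z/17Z)^* ≅ Z/16Z. Hence Gal(Q(zeta_3366)/Q) ≅ Z/6Z × Z/10Z × Z/16Z.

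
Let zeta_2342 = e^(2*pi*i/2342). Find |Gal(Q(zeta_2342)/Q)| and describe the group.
|Gal(Q(zeta_2342)/Q)| = phi(2342) = 1170; group ≅ (Z/2342Z)^* ≅ Z/1170Z

The n-th cyclotomic polynomial Φ_2342(x) is the minimal polynomial of zeta_2342 over Q and has degree phi(2342) = 1170. So Q(zeta_2342) is a degree-1170 Galois extension with Galois group (Z/2342Z)^*. By CRT, (Z/2342Z)^* ≅ (Z/2Z)^* × (Z/1171Z)^*. Each prime-power unit group is (Z/2Z)^* ≅ trivial group (order 1); (Z/1171Z)^* ≅ Z/1170Z. Hence Gal(Q(zeta_2342)/Q) ≅ Z/1170Z.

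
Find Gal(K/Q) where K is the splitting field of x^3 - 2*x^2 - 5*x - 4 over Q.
Gal(K/Q) = S_3 (symmetric group of order 6)

Compute the discriminant of x^3 + (-2)*x^2 + (-5)*x + (-4): Δ = -680. Since Δ is not a rational square, the Galois group is not contained in A_3; it must be the full S_3 (irreducibility of the cubic rules out anything smaller).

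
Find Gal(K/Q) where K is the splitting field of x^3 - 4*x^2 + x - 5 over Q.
Gal(K/Q) = S_3 (symmetric group of order 6)

Compute the discriminant of x^3 + (-4)*x^2 + (1)*x + (-5): Δ = -1583. Since Δ is not a rational square, the Galois group is not contained in A_3; it must be the full S_3 (irreducibility of the cubic rules out anything smaller).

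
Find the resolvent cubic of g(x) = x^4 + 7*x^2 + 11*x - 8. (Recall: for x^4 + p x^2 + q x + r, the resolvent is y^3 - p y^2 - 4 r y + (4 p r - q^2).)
h(y) = y^3 - 7*y^2 + 32*y - 345

Identify coefficients: p = 7, q = 11, r = -8.
Plug into h(y) = y^3 - p y^2 - 4 r y + (4 p r - q^2):
  h(y) = y^3 - (7) y^2 - 4*(-8) y + (4*(7)*(-8) - (11)^2)
       = y^3 + (-7) y^2 + (32) y + (-345).
Simplifying: h(y) = y^3 - 7*y^2 + 32*y - 345.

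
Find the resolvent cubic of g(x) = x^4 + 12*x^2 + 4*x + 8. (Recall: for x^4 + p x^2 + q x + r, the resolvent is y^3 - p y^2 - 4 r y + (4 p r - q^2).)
h(y) = y^3 - 12*y^2 - 32*y + 368

Identify coefficients: p = 12, q = 4, r = 8.
Plug into h(y) = y^3 - p y^2 - 4 r y + (4 p r - q^2):
  h(y) = y^3 - (12) y^2 - 4*(8) y + (4*(12)*(8) - (4)^2)
       = y^3 + (-12) y^2 + (-32) y + (368).
Simplifying: h(y) = y^3 - 12*y^2 - 32*y + 368.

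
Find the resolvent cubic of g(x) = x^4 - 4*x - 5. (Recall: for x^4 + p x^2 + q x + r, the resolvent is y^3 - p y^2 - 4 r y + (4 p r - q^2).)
h(y) = y^3 + 20*y - 16

Identify coefficients: p = 0, q = -4, r = -5.
Plug into h(y) = y^3 - p y^2 - 4 r y + (4 p r - q^2):
  h(y) = y^3 - (0) y^2 - 4*(-5) y + (4*(0)*(-5) - (-4)^2)
       = y^3 + (0) y^2 + (20) y + (-16).
Simplifying: h(y) = y^3 + 20*y - 16.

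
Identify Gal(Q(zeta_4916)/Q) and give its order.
|Gal(Q(zeta_4916)/Q)| = phi(4916) = 2456; group ≅ (Z/4916Z)^* ≅ Z/2Z × Z/1228Z

The n-th cyclotomic polynomial Φ_4916(x) is the minimal polynomial of zeta_4916 over Q and has degree phi(4916) = 2456. So Q(zeta_4916) is a degree-2456 Galois extension with Galois group (Z/4916Z)^*. By CRT, (Z/4916Z)^* ≅ (Z/4Z)^* × (Z/1229Z)^*. Each prime-power unit group is (Z/4Z)^* ≅ Z/2Z; (Z/1229Z)^* ≅ Z/1228Z. Hence Gal(Q(zeta_4916)/Q) ≅ Z/2Z × Z/1228Z.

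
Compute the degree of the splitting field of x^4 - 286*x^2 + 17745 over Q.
[K:Q] = 4

f factors as (x^2 - 195)(x^2 - 91); the splitting field is K = Q(sqrt(195), sqrt(91)). Since 195, 91, and 17745 are all non-squares in Q, the three subfields Q(sqrt(195)), Q(sqrt(91)), Q(sqrt(17745)) are distinct degree-2 extensions, so [K:Q] = 4 (Klein four Galois group).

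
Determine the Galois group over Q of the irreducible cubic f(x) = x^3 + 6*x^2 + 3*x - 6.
Gal(K/Q) = S_3 (symmetric group of order 6)

Compute the discriminant of x^3 + (6)*x^2 + (3)*x + (-6): Δ = 2484. Since Δ is not a rational square, the Galois group is not contained in A_3; it must be the full S_3 (irreducibility of the cubic rules out anything smaller).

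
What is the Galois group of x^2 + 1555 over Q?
Gal(K/Q) = Z/2Z (cyclic of order 2)

x^2 + 1555 is irreducible over Q since -1555 is not a rational square. The splitting field Q(sqrt(-1555)) has degree 2 over Q, and its unique nontrivial automorphism is sqrt(-1555) ↦ -sqrt(-1555). Hence Gal(Q(sqrt(-1555))/Q) = Z/2Z.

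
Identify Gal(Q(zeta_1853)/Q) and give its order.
|Gal(Q(zeta_1853)/Q)| = phi(1853) = 1728; group ≅ (Z/1853Z)^* ≅ Z/16Z × Z/108Z

The n-th cyclotomic polynomial Φ_1853(x) is the minimal polynomial of zeta_1853 over Q and has degree phi(1853) = 1728. So Q(zeta_1853) is a degree-1728 Galois extension with Galois group (Z/1853Z)^*. By CRT, (Z/1853Z)^* ≅ (Z/17Z)^* × (Z/109Z)^*. Each prime-power unit group is (Z/17Z)^* ≅ Z/16Z; (Z/109Z)^* ≅ Z/108Z. Hence Gal(Q(zeta_1853)/Q) ≅ Z/16Z × Z/108Z.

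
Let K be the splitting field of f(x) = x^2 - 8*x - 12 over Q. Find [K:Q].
[K:Q] = 2

The discriminant of x^2 + (-8)*x + (-12) is b^2 - 4c = 64 - (-48) = 112. Since 112 is not a perfect square in Q, the polynomial is irreducible over Q. Its two roots generate a degree-2 extension, so [K:Q] = 2.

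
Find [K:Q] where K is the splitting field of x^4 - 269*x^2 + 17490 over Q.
[K:Q] = 4

f factors as (x^2 - 110)(x^2 - 159); the splitting field is K = Q(sqrt(110), sqrt(159)). Since 110, 159, and 17490 are all non-squares in Q, the three subfields Q(sqrt(110)), Q(sqrt(159)), Q(sqrt(17490)) are distinct degree-2 extensions, so [K:Q] = 4 (Klein four Galois group).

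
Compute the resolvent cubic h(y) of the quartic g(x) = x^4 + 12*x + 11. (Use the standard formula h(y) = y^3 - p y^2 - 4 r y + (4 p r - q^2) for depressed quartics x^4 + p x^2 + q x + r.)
h(y) = y^3 - 44*y - 144

Identify coefficients: p = 0, q = 12, r = 11.
Plug into h(y) = y^3 - p y^2 - 4 r y + (4 p r - q^2):
  h(y) = y^3 - (0) y^2 - 4*(11) y + (4*(0)*(11) - (12)^2)
       = y^3 + (0) y^2 + (-44) y + (-144).
Simplifying: h(y) = y^3 - 44*y - 144.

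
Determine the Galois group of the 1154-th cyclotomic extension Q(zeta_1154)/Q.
|Gal(Q(zeta_1154)/Q)| = phi(1154) = 576; group ≅ (Z/1154Z)^* ≅ Z/576Z

The n-th cyclotomic polynomial Φ_1154(x) is the minimal polynomial of zeta_1154 over Q and has degree phi(1154) = 576. So Q(zeta_1154) is a degree-576 Galois extension with Galois group (Z/1154Z)^*. By CRT, (Z/1154Z)^* ≅ (Z/2Z)^* × (Z/577Z)^*. Each prime-power unit group is (Z/2Z)^* ≅ trivial group (order 1); (Z/577Z)^* ≅ Z/576Z. Hence Gal(Q(zeta_1154)/Q) ≅ Z/576Z.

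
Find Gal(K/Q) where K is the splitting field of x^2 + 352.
Gal(K/Q) = Z/2Z (cyclic of order 2)

x^2 + 352 is irreducible over Q since -352 is not a rational square. The splitting field Q(sqrt(-352)) has degree 2 over Q, and its unique nontrivial automorphism is sqrt(-352) ↦ -sqrt(-352). Hence Gal(Q(sqrt(-352))/Q) = Z/2Z.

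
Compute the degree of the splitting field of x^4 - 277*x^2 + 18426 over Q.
[K:Q] = 4

f factors as (x^2 - 111)(x^2 - 166); the splitting field is K = Q(sqrt(111), sqrt(166)). Since 111, 166, and 18426 are all non-squares in Q, the three subfields Q(sqrt(111)), Q(sqrt(166)), Q(sqrt(18426)) are distinct degree-2 extensions, so [K:Q] = 4 (Klein four Galois group).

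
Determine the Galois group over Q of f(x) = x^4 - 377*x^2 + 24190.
Gal(K/Q) = V_4 (Klein four-group, Z/2Z × Z/2Z)

f factors as (x^2 - 82)(x^2 - 295), so the splitting field is K = Q(sqrt(82), sqrt(295)). The elements 82, 295, 24190 are all non-squares in Q, so sqrt(82) and sqrt(295) generate independent quadratic extensions. Thus [K:Q] = 4 and Gal(K/Q) is generated by the two order-2 automorphisms sqrt(82) ↦ -sqrt(82) and sqrt(295) ↦ -sqrt(295), giving V_4.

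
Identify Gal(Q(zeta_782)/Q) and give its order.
|Gal(Q(zeta_782)/Q)| = phi(782) = 352; group ≅ (Z/782Z)^* ≅ Z/16Z × Z/22Z

The n-th cyclotomic polynomial Φ_782(x) is the minimal polynomial of zeta_782 over Q and has degree phi(782) = 352. So Q(zeta_782) is a degree-352 Galois extension with Galois group (Z/782Z)^*. By CRT, (Z/782Z)^* ≅ (Z/2Z)^* × (Z/17Z)^* × (Z/23Z)^*. Each prime-power unit group is (Z/2Z)^* ≅ trivial group (order 1); (Z/17Z)^* ≅ Z/16Z; (Z/23Z)^* ≅ Z/22Z. Hence Gal(Q(zeta_782)/Q) ≅ Z/16Z × Z/22Z.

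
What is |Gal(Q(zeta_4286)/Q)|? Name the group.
|Gal(Q(zeta_4286)/Q)| = phi(4286) = 2142; group ≅ (Z/4286Z)^* ≅ Z/2142Z

The n-th cyclotomic polynomial Φ_4286(x) is the minimal polynomial of zeta_4286 over Q and has degree phi(4286) = 2142. So Q(zeta_4286) is a degree-2142 Galois extension with Galois group (Z/4286Z)^*. By CRT, (Z/4286Z)^* ≅ (Z/2Z)^* × (Z/2143Z)^*. Each prime-power unit group is (Z/2Z)^* ≅ trivial group (order 1); (Z/2143Z)^* ≅ Z/2142Z. Hence Gal(Q(zeta_4286)/Q) ≅ Z/2142Z.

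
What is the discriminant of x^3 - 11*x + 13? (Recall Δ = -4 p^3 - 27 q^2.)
Δ = 761

For a depressed cubic x^3 + p x + q the discriminant is Δ = -4 p^3 - 27 q^2 = -4*(-11)^3 - 27*(13)^2 = 5324 - 4563 = 761.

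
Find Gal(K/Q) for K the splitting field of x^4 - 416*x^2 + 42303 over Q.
Gal(K/Q) = V_4 (Klein four-group, Z/2Z × Z/2Z)

f factors as (x^2 - 177)(x^2 - 239), so the splitting field is K = Q(sqrt(177), sqrt(239)). The elements 177, 239, 42303 are all non-squares in Q, so sqrt(177) and sqrt(239) generate independent quadratic extensions. Thus [K:Q] = 4 and Gal(K/Q) is generated by the two order-2 automorphisms sqrt(177) ↦ -sqrt(177) and sqrt(239) ↦ -sqrt(239), giving V_4.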